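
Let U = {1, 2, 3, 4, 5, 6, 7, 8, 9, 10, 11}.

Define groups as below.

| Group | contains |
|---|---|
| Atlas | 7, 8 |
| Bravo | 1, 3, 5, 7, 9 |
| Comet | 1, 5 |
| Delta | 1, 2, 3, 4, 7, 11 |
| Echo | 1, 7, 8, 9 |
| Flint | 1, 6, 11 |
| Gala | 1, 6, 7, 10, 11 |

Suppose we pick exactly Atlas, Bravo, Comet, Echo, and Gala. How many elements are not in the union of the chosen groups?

2

Union of Atlas, Bravo, Comet, Echo, Gala = {1, 3, 5, 6, 7, 8, 9, 10, 11}.
Not covered: 2, 4 — 2 elements.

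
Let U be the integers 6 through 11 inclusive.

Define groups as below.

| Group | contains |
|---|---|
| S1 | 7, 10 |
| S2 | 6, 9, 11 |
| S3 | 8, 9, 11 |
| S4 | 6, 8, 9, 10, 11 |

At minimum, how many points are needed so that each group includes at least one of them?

H = {10, 11} meets every group (each contains at least one member of H), and |H| = 2.
The groups S1, S3 are pairwise disjoint, so any hitting set needs a separate point for each — at least 2. Hence 2 is optimal.

2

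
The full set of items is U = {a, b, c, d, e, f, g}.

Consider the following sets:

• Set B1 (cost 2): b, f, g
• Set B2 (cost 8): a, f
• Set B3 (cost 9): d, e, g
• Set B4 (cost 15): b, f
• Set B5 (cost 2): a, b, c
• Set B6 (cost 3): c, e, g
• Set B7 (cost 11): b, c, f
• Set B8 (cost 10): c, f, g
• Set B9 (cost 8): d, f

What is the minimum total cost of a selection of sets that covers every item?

B1, B3, B5 together cover every item (B1 ∪ B3 ∪ B5 = {a, b, c, d, e, f, g}); total cost 2 + 9 + 2 = 13.
The greedy pick B1, B5, B6, B9 costs 15; no covering selection beats 13.

13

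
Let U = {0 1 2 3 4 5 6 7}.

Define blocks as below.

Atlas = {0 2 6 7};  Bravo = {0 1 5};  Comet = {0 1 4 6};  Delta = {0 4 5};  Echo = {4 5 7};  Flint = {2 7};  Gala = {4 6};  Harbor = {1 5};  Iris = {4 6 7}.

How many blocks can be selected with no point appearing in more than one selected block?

Bravo, Flint, Gala are pairwise disjoint (Bravo={0,1,5}; Flint={2,7}; Gala={4,6}).
Every remaining block overlaps one of these, and no 4 of the listed blocks are pairwise disjoint, so 3 is the maximum.

3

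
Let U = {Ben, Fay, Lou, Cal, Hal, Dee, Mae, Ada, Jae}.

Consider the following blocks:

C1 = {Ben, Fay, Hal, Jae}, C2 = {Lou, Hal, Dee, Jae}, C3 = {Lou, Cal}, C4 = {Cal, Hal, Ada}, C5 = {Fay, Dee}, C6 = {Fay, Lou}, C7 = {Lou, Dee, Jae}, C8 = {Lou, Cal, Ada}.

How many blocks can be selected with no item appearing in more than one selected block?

2

C5, C8 are pairwise disjoint (C5={Fay,Dee}; C8={Lou,Cal,Ada}).
Every remaining block overlaps one of these, and no 3 of the listed blocks are pairwise disjoint, so 2 is the maximum.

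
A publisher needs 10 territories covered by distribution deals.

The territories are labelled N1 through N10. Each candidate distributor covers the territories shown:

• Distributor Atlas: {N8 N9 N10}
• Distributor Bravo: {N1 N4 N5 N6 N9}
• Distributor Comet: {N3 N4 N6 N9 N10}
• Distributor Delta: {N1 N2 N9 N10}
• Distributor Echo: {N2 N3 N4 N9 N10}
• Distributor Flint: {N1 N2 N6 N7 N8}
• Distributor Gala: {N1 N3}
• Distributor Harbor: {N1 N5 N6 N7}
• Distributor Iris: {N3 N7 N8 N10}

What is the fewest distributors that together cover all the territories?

Atlas and Echo and Harbor together: Atlas ∪ Echo ∪ Harbor = {N1, N2, N3, N4, N5, N6, N7, N8, N9, N10} — every territory is covered.
No 2 of the 9 distributors cover everything (all 36 combinations miss at least one territory), so 3 is optimal.

3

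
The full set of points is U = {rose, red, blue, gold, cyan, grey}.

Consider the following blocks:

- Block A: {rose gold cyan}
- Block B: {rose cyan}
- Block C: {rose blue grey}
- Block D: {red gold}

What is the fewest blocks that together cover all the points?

A, C, and D cover everything between them: the union {rose, red, blue, gold, cyan, grey} is all of U.
Only D contains red, so D is forced; the remaining 4 points need at least 2 more blocks (each remaining block adds at most 3) — so at least 3 blocks are needed, and 3 is optimal.

3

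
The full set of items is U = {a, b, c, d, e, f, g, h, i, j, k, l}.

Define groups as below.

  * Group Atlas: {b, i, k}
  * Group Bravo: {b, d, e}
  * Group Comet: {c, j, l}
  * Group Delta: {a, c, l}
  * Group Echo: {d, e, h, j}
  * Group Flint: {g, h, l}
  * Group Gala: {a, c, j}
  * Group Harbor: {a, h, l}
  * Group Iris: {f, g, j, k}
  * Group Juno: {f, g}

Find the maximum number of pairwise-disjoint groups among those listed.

4

Atlas, Delta, Echo, Juno are pairwise disjoint (Atlas={b,i,k}; Delta={a,c,l}; Echo={d,e,h,j}; Juno={f,g}).
Every remaining group overlaps one of these, and no 5 of the listed groups are pairwise disjoint, so 4 is the maximum.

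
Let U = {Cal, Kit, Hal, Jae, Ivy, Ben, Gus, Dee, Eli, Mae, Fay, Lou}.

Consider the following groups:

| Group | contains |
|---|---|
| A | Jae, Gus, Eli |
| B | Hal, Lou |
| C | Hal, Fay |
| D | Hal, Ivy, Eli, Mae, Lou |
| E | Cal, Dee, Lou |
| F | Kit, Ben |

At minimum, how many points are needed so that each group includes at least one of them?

4

Take H = {Jae, Ben, Fay, Lou}. Each listed group contains at least one of these, so H is a hitting set of size 4.
The groups A, C, E, F are pairwise disjoint, so any hitting set needs a separate point for each — at least 4. Hence 4 is optimal.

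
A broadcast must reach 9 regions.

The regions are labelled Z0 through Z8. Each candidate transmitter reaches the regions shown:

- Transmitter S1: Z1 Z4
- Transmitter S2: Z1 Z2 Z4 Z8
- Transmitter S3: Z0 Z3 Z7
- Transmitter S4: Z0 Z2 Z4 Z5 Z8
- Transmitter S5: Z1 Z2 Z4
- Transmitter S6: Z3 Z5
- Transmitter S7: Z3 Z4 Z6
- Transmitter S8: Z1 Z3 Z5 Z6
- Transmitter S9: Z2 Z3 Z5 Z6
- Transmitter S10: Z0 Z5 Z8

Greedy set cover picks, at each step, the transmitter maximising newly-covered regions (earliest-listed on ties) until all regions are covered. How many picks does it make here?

3

Greedy: pick S4 (covers 5 new) → pick S8 (covers 3 new) → pick S3 (covers 1 new). Total picks: 3.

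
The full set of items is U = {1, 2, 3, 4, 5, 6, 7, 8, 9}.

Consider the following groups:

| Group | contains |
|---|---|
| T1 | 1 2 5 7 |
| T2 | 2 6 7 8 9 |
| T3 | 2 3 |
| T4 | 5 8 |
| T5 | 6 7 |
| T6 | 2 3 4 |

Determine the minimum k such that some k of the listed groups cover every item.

T1 and T2 and T6 together: T1 ∪ T2 ∪ T6 = {1, 2, 3, 4, 5, 6, 7, 8, 9} — every item is covered.
Only T1 contains 1, so T1 is forced; the remaining 5 items need at least 2 more groups (each remaining group adds at most 3) — so at least 3 groups are needed, and 3 is optimal.

3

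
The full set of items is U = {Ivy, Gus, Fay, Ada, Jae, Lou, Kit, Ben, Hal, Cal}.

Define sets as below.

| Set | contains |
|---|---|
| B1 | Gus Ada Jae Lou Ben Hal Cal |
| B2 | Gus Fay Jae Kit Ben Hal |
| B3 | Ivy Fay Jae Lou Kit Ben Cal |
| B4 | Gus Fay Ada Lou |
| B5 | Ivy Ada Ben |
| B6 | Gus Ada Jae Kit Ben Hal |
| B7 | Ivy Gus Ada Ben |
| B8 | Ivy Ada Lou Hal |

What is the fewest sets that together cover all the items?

B3 and B6 together: B3 ∪ B6 = {Ivy, Gus, Fay, Ada, Jae, Lou, Kit, Ben, Hal, Cal} — every item is covered.
No single set has all 10 items (the largest, B1, has 7), so 2 is optimal.

2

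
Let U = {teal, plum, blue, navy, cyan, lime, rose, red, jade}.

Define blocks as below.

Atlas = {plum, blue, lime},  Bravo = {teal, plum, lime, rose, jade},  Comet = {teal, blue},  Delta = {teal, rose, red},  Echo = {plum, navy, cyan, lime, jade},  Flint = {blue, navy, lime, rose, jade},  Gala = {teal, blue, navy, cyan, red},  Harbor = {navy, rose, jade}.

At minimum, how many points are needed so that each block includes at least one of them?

3

Take H = {blue, lime, rose}. Each listed block contains at least one of these, so H is a hitting set of size 3.
No choice of 2 points meets every block, so 3 is the minimum.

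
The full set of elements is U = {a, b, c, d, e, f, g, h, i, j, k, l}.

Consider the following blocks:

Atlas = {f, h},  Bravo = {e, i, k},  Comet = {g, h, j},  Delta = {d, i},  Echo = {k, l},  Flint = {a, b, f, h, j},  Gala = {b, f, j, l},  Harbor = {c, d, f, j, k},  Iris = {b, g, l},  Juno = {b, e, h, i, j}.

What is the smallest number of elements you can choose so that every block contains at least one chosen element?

T = {b, d, h, k} meets every block (each contains at least one member of T), and |T| = 4.
No choice of 3 elements meets every block, so 4 is the minimum.

4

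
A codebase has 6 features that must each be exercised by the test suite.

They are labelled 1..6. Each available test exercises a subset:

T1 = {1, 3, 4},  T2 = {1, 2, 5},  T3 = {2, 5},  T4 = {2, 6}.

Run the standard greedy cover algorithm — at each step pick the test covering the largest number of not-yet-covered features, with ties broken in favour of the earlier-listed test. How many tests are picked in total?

Greedy: pick T1 (covers 3 new) → pick T2 (covers 2 new) → pick T4 (covers 1 new). Total picks: 3.

3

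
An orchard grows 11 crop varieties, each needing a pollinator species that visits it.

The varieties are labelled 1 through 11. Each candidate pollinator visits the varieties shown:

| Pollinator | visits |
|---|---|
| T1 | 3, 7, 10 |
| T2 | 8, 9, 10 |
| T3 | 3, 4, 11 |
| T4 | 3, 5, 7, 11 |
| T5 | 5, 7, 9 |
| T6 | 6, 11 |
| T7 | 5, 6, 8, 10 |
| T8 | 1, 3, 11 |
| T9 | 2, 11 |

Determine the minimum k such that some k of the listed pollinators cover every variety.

T3 and T5 and T7 and T8 and T9 together: T3 ∪ T5 ∪ T7 ∪ T8 ∪ T9 = {1, 2, 3, 4, 5, 6, 7, 8, 9, 10, 11} — every variety is covered.
No 4 of the 9 pollinators cover everything (all 126 combinations miss at least one variety), so 5 is optimal.

5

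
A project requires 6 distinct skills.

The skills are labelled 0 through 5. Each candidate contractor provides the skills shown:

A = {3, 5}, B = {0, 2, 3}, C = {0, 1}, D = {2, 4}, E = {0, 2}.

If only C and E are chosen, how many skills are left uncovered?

Union of C, E = {0, 1, 2}.
Not covered: 3, 4, 5 — 3 skills.

3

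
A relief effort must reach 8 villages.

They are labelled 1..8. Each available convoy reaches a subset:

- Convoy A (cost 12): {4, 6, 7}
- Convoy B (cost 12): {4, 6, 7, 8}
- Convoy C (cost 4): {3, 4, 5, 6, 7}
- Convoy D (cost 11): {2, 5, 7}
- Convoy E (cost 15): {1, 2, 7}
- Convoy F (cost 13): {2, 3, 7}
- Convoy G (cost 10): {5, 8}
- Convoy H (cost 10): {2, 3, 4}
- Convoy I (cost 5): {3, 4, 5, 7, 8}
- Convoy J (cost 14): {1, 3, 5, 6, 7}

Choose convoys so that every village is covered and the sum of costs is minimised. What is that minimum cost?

24

C, E, I together cover every village (C ∪ E ∪ I = {1, 2, 3, 4, 5, 6, 7, 8}); total cost 4 + 15 + 5 = 24.
No covering selection has total cost below 24.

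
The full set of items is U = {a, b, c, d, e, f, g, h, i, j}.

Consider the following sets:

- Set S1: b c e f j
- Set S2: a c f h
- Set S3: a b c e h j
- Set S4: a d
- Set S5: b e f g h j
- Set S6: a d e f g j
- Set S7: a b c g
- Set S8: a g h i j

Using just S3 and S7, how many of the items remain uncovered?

Union of S3, S7 = {a, b, c, e, g, h, j}.
Not covered: d, f, i — 3 items.

3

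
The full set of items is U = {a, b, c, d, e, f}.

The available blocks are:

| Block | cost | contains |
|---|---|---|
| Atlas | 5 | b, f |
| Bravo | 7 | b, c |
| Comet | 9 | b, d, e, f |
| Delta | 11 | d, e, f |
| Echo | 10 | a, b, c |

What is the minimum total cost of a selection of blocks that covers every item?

Comet, Echo together cover every item (Comet ∪ Echo = {a, b, c, d, e, f}); total cost 9 + 10 = 19.
No covering selection has total cost below 19.

19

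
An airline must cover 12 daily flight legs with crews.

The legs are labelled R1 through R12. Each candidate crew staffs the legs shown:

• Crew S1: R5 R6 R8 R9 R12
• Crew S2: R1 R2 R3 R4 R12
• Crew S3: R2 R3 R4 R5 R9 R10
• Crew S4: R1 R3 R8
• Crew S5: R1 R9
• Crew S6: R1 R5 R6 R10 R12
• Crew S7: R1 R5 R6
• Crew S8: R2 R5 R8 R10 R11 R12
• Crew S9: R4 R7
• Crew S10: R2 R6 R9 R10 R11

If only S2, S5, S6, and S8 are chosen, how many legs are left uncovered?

Union of S2, S5, S6, S8 = {R1, R2, R3, R4, R5, R6, R8, R9, R10, R11, R12}.
Not covered: R7 — 1 leg.

1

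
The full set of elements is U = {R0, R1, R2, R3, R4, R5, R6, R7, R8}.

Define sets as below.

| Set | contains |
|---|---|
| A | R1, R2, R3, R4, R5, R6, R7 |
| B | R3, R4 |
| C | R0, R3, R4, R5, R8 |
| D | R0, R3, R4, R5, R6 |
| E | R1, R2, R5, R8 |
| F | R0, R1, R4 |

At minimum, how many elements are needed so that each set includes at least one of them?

2

The 2 elements {R2, R4} hit every set.
The sets B, E are pairwise disjoint, so any hitting set needs a separate element for each — at least 2. Hence 2 is optimal.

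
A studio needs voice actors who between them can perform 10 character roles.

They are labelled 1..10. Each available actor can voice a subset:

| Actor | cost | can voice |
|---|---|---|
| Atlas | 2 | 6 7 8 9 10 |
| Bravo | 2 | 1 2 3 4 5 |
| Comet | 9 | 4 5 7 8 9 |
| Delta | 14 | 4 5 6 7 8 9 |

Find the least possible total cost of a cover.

Atlas, Bravo together cover every role (Atlas ∪ Bravo = {1, 2, 3, 4, 5, 6, 7, 8, 9, 10}); total cost 2 + 2 = 4.
No covering selection has total cost below 4.

4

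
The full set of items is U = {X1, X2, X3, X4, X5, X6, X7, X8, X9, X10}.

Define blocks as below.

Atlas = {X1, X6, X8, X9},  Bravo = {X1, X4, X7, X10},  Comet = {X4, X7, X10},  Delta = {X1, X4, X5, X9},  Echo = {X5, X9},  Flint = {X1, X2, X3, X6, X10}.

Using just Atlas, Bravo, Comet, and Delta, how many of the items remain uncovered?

2

Union of Atlas, Bravo, Comet, Delta = {X1, X4, X5, X6, X7, X8, X9, X10}.
Not covered: X2, X3 — 2 items.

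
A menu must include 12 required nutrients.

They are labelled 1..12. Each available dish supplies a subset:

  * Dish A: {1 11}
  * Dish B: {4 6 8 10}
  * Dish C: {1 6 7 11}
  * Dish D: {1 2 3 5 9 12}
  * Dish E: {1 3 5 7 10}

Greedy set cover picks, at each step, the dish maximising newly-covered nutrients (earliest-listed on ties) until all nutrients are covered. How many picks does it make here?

3

Greedy: pick D (covers 6 new) → pick B (covers 4 new) → pick C (covers 2 new). Total picks: 3.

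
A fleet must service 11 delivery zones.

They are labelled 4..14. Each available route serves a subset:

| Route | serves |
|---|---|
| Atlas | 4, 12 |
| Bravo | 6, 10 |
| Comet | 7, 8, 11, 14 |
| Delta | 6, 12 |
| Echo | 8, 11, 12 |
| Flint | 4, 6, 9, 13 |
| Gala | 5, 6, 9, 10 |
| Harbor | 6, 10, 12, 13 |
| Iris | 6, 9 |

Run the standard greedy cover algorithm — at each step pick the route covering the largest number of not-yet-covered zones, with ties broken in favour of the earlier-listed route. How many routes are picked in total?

4

Greedy: pick Comet (covers 4 new) → pick Flint (covers 4 new) → pick Gala (covers 2 new) → pick Atlas (covers 1 new). Total picks: 4.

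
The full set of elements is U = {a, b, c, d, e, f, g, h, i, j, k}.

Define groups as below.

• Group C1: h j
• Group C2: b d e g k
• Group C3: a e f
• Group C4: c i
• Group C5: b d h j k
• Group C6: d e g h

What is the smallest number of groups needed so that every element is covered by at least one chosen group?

C2 and C3 and C4 and C5 together: C2 ∪ C3 ∪ C4 ∪ C5 = {a, b, c, d, e, f, g, h, i, j, k} — every element is covered.
No 3 of the 6 groups cover everything (all 20 combinations miss at least one element), so 4 is optimal.

4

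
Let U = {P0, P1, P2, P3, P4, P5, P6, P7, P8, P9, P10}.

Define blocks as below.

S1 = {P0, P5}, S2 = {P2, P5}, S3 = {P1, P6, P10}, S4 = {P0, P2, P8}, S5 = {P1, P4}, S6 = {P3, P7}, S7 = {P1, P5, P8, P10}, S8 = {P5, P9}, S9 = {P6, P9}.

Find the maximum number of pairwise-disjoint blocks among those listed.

S2, S5, S6, S9 are pairwise disjoint (S2={P2,P5}; S5={P1,P4}; S6={P3,P7}; S9={P6,P9}).
Every remaining block overlaps one of these, and no 5 of the listed blocks are pairwise disjoint, so 4 is the maximum.

4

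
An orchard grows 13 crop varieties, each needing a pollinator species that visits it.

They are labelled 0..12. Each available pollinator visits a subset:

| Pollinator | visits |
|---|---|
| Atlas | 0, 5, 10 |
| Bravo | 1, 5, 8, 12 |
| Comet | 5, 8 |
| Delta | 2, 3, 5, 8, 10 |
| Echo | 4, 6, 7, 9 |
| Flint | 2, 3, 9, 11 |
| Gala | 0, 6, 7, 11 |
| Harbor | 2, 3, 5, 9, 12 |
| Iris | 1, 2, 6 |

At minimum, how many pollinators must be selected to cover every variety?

Bravo and Delta and Echo and Gala together: Bravo ∪ Delta ∪ Echo ∪ Gala = {0, 1, 2, 3, 4, 5, 6, 7, 8, 9, 10, 11, 12} — every variety is covered.
No 3 of the 9 pollinators cover everything (all 84 combinations miss at least one variety), so 4 is optimal.

4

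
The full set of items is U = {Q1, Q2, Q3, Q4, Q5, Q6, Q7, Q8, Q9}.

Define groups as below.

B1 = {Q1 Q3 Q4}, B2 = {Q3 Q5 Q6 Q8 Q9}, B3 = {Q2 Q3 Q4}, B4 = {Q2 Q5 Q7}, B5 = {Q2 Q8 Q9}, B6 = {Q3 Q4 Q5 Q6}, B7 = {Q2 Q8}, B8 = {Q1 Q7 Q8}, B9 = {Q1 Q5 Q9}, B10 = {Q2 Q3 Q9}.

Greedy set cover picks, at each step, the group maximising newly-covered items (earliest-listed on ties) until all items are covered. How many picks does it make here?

Greedy: pick B2 (covers 5 new) → pick B1 (covers 2 new) → pick B4 (covers 2 new). Total picks: 3.

3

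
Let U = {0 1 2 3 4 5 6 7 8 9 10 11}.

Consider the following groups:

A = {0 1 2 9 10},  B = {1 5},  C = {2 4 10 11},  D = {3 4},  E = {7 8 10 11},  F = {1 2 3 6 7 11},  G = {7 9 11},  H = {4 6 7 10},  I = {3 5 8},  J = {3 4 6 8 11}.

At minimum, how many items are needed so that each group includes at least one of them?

The 4 items {1, 3, 9, 10} hit every group.
No choice of 3 items meets every group, so 4 is the minimum.

4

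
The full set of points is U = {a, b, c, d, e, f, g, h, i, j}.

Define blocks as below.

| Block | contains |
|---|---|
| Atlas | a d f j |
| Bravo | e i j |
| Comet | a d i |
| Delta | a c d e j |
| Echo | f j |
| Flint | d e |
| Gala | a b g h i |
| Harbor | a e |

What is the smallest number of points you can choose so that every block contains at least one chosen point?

T = {a, e, j} meets every block (each contains at least one member of T), and |T| = 3.
The blocks Echo, Flint, Gala are pairwise disjoint, so any hitting set needs a separate point for each — at least 3. Hence 3 is optimal.

3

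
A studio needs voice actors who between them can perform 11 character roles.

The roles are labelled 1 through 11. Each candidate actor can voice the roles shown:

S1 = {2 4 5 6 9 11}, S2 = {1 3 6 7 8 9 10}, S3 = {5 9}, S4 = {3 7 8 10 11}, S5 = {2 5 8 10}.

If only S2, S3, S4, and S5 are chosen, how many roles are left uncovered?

1

Union of S2, S3, S4, S5 = {1, 2, 3, 5, 6, 7, 8, 9, 10, 11}.
Not covered: 4 — 1 role.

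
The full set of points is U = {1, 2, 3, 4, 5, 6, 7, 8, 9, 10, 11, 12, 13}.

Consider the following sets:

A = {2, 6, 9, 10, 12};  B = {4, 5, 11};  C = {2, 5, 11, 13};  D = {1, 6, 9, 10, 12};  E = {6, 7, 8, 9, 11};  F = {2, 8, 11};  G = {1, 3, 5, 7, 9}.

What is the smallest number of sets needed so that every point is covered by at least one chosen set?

5

A, B, C, E, and G cover everything between them: the union {1, 2, 3, 4, 5, 6, 7, 8, 9, 10, 11, 12, 13} is all of U.
No 4 of the 7 sets cover everything (all 35 combinations miss at least one point), so 5 is optimal.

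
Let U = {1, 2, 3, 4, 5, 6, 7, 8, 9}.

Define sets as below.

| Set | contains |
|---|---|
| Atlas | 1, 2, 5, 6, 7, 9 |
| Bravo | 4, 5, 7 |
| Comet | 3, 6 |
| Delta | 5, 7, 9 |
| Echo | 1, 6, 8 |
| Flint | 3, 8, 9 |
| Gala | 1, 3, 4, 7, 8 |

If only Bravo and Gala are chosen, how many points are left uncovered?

Union of Bravo, Gala = {1, 3, 4, 5, 7, 8}.
Not covered: 2, 6, 9 — 3 points.

3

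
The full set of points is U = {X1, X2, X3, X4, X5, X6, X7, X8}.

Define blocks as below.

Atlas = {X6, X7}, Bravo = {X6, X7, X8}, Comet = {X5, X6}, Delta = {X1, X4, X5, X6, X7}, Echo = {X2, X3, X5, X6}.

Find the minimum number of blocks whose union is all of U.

3

Bravo and Delta and Echo together: Bravo ∪ Delta ∪ Echo = {X1, X2, X3, X4, X5, X6, X7, X8} — every point is covered.
Only Delta contains X1, so Delta is forced; the remaining 3 points need at least 2 more blocks (each remaining block adds at most 2) — so at least 3 blocks are needed, and 3 is optimal.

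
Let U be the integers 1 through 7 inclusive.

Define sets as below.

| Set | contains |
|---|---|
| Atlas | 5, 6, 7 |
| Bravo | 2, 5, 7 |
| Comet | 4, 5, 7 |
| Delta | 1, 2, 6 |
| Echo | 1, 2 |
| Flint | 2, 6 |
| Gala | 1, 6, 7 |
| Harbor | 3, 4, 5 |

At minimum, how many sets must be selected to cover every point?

Atlas and Echo and Harbor together: Atlas ∪ Echo ∪ Harbor = {1, 2, 3, 4, 5, 6, 7} — every point is covered.
Each set has at most 3 points, and 2·3 = 6 < 7 — so at least 3 sets are needed, and 3 is optimal.

3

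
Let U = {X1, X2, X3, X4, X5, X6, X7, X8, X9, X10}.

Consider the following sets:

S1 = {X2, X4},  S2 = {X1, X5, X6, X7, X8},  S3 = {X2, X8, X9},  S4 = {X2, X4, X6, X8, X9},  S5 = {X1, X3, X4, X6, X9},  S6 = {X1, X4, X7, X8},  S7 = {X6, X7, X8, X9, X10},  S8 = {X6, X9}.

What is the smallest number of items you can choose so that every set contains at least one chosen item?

The 3 items {X4, X6, X8} hit every set.
No choice of 2 items meets every set, so 3 is the minimum.

3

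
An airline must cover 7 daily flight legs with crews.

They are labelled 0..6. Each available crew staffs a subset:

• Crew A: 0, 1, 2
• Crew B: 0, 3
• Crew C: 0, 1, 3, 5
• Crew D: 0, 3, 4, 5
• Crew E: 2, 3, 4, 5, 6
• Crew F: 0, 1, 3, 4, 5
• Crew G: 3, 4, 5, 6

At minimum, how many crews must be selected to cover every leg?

Take {A, G}. Their union is {0, 1, 2, 3, 4, 5, 6}, which is all 7 legs.
No single crew has all 7 legs (the largest, E, has 5), so 2 is optimal.

2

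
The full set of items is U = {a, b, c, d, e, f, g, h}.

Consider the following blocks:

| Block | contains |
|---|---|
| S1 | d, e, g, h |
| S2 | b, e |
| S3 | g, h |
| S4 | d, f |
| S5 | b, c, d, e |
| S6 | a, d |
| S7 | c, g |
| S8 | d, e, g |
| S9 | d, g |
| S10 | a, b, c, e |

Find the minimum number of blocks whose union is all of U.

3

Take {S1, S4, S10}. Their union is {a, b, c, d, e, f, g, h}, which is all 8 items.
Only S4 contains f, so S4 is forced; the remaining 6 items need at least 2 more blocks (each remaining block adds at most 4) — so at least 3 blocks are needed, and 3 is optimal.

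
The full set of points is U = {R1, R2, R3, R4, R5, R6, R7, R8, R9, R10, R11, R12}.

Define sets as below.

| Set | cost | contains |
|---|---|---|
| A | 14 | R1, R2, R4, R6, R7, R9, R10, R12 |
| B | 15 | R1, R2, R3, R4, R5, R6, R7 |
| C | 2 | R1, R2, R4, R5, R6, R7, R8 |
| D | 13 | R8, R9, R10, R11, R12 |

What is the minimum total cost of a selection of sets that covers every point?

28

B, D together cover every point (B ∪ D = {R1, R2, R3, R4, R5, R6, R7, R8, R9, R10, R11, R12}); total cost 15 + 13 = 28.
The greedy pick C, D, B costs 30; no covering selection beats 28.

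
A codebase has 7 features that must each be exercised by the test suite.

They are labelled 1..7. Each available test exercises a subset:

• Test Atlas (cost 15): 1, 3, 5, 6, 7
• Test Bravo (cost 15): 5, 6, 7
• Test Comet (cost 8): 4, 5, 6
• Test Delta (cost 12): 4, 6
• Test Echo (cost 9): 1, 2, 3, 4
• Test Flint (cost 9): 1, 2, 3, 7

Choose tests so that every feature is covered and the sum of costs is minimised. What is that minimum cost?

Comet, Flint together cover every feature (Comet ∪ Flint = {1, 2, 3, 4, 5, 6, 7}); total cost 8 + 9 = 17.
The greedy pick Echo, Comet, Flint costs 26; no covering selection beats 17.

17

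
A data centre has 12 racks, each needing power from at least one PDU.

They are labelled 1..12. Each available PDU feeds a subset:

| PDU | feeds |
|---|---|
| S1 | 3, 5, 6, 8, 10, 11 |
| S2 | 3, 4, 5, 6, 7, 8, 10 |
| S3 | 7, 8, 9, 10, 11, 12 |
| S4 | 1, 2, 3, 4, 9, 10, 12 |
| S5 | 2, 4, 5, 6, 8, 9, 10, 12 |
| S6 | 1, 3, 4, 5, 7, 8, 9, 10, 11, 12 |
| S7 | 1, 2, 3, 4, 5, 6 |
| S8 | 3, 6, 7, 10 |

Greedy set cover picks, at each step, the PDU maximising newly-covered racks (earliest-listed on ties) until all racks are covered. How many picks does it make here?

2

Greedy: pick S6 (covers 10 new) → pick S5 (covers 2 new). Total picks: 2.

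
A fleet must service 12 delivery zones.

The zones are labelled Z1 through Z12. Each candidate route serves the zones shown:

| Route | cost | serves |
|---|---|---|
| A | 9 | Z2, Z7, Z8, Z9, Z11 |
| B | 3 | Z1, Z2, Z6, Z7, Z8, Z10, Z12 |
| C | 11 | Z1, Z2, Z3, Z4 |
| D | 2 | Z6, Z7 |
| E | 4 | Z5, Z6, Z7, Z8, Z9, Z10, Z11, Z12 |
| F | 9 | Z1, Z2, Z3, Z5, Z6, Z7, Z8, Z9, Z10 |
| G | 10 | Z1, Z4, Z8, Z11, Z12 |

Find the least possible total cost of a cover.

15

C, E together cover every zone (C ∪ E = {Z1, Z2, Z3, Z4, Z5, Z6, Z7, Z8, Z9, Z10, Z11, Z12}); total cost 11 + 4 = 15.
The greedy pick B, E, C costs 18; no covering selection beats 15.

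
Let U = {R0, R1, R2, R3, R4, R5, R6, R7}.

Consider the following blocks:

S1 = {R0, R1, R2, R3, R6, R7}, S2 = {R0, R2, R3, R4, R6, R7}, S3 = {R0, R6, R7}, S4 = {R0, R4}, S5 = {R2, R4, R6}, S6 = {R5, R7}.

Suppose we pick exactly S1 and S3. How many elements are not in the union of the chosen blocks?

2

Union of S1, S3 = {R0, R1, R2, R3, R6, R7}.
Not covered: R4, R5 — 2 elements.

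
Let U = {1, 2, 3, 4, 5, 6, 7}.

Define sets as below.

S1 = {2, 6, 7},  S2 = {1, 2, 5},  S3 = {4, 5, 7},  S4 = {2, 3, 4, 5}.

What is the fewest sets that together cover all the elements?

3

S1 and S2 and S4 together: S1 ∪ S2 ∪ S4 = {1, 2, 3, 4, 5, 6, 7} — every element is covered.
Only S2 contains 1, so S2 is forced; the remaining 4 elements need at least 2 more sets (each remaining set adds at most 2) — so at least 3 sets are needed, and 3 is optimal.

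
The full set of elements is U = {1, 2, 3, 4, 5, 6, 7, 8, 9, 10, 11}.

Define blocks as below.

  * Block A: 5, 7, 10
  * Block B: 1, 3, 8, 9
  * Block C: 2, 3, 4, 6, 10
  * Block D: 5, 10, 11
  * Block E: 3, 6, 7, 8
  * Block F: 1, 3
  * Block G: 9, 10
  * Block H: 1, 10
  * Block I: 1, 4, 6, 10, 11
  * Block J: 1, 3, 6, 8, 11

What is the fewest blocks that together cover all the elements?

4

A, C, G, and J cover everything between them: the union {1, 2, 3, 4, 5, 6, 7, 8, 9, 10, 11} is all of U.
No 3 of the 10 blocks cover everything (all 120 combinations miss at least one element), so 4 is optimal.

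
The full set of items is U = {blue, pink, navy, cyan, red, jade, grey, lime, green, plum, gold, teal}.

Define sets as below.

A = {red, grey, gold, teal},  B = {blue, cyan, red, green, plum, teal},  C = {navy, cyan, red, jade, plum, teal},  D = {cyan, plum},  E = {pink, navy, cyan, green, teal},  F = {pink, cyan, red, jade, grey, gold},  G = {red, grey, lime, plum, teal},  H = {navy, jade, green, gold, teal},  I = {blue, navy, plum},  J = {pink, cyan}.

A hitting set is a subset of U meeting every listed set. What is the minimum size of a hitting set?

T = {navy, cyan, teal} meets every set (each contains at least one member of T), and |T| = 3.
The sets A, I, J are pairwise disjoint, so any hitting set needs a separate item for each — at least 3. Hence 3 is optimal.

3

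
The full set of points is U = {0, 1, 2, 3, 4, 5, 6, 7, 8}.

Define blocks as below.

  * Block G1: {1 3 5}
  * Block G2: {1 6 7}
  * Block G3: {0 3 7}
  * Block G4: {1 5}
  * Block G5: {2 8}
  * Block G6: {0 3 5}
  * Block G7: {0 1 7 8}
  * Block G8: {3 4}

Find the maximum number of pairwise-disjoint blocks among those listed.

3

G2, G5, G8 are pairwise disjoint (G2={1,6,7}; G5={2,8}; G8={3,4}).
Every remaining block overlaps one of these, and no 4 of the listed blocks are pairwise disjoint, so 3 is the maximum.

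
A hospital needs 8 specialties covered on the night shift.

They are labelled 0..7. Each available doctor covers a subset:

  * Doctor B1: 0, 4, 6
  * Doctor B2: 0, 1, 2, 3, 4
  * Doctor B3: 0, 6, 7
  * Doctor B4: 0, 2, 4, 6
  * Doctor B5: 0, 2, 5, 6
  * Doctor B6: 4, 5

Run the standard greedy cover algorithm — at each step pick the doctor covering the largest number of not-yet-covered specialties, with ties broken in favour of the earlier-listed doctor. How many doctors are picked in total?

3

Greedy: pick B2 (covers 5 new) → pick B3 (covers 2 new) → pick B5 (covers 1 new). Total picks: 3.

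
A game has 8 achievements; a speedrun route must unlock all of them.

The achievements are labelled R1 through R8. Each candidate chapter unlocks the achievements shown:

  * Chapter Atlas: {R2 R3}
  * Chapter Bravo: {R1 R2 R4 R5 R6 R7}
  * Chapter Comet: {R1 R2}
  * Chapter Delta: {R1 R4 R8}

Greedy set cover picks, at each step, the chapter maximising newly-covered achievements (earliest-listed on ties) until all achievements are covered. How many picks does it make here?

3

Greedy: pick Bravo (covers 6 new) → pick Atlas (covers 1 new) → pick Delta (covers 1 new). Total picks: 3.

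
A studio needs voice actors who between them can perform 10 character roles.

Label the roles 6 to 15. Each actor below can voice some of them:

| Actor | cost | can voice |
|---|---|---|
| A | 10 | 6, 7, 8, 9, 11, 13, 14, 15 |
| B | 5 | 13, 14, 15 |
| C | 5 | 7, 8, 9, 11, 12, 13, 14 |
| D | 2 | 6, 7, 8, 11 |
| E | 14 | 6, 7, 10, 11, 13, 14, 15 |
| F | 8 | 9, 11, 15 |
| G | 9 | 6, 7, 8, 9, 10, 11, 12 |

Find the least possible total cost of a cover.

14

B, G together cover every role (B ∪ G = {6, 7, 8, 9, 10, 11, 12, 13, 14, 15}); total cost 5 + 9 = 14.
The greedy pick D, C, B, G costs 21; no covering selection beats 14.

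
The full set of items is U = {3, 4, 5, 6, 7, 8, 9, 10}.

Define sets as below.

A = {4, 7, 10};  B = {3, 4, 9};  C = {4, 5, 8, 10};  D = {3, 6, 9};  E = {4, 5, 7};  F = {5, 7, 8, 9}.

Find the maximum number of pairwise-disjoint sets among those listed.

D, E are pairwise disjoint (D={3,6,9}; E={4,5,7}).
Every remaining set overlaps one of these, and no 3 of the listed sets are pairwise disjoint, so 2 is the maximum.

2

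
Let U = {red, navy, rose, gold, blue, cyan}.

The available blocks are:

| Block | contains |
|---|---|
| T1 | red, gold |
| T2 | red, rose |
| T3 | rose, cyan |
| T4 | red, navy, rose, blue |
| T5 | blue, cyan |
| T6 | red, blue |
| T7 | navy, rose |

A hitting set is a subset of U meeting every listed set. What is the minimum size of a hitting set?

H = {red, navy, cyan} meets every block (each contains at least one member of H), and |H| = 3.
The blocks T1, T5, T7 are pairwise disjoint, so any hitting set needs a separate element for each — at least 3. Hence 3 is optimal.

3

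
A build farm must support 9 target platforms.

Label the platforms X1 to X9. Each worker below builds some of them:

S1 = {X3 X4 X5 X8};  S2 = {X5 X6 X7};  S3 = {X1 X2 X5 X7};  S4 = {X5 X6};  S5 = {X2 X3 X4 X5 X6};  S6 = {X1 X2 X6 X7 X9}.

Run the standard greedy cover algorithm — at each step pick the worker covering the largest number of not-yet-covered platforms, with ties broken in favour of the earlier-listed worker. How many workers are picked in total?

3

Greedy: pick S5 (covers 5 new) → pick S6 (covers 3 new) → pick S1 (covers 1 new). Total picks: 3.
(The true minimum cover uses only 2 workers, so greedy is not optimal here.)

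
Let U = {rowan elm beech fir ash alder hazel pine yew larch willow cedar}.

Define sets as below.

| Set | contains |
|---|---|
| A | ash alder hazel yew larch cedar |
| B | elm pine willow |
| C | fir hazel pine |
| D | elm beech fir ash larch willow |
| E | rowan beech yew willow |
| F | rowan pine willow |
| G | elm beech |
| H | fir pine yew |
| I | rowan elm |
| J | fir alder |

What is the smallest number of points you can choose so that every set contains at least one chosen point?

4

The 4 points {rowan, elm, fir, ash} hit every set.
No choice of 3 points meets every set, so 4 is the minimum.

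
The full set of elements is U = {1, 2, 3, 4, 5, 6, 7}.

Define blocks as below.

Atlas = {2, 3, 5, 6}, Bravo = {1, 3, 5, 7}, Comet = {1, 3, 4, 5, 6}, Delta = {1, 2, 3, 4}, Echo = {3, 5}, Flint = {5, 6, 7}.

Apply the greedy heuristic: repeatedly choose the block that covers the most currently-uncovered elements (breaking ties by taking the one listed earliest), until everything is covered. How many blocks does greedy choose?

Greedy: pick Comet (covers 5 new) → pick Atlas (covers 1 new) → pick Bravo (covers 1 new). Total picks: 3.
(The true minimum cover uses only 2 blocks, so greedy is not optimal here.)

3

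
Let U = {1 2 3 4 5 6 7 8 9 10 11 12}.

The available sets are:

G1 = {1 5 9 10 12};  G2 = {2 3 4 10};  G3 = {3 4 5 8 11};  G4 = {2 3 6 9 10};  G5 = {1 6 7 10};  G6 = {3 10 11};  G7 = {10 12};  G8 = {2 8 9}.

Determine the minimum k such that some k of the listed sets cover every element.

Take {G1, G3, G5, G8}. Their union is {1, 2, 3, 4, 5, 6, 7, 8, 9, 10, 11, 12}, which is all 12 elements.
No 3 of the 8 sets cover everything (all 56 combinations miss at least one element), so 4 is optimal.

4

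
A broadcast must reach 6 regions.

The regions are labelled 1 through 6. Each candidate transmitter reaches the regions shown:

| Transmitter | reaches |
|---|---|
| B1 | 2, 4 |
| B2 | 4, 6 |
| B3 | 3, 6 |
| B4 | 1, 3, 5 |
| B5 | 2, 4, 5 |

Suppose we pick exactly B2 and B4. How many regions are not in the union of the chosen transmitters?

Union of B2, B4 = {1, 3, 4, 5, 6}.
Not covered: 2 — 1 region.

1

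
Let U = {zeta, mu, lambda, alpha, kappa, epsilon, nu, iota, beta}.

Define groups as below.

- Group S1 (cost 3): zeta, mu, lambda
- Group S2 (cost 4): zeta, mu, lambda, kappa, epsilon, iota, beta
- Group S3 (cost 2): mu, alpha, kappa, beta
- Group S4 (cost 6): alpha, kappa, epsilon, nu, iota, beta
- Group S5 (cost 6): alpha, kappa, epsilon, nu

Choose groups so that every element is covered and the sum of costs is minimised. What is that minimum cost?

S1, S4 together cover every element (S1 ∪ S4 = {zeta, mu, lambda, alpha, kappa, epsilon, nu, iota, beta}); total cost 3 + 6 = 9.
The greedy pick S3, S2, S4 costs 12; no covering selection beats 9.

9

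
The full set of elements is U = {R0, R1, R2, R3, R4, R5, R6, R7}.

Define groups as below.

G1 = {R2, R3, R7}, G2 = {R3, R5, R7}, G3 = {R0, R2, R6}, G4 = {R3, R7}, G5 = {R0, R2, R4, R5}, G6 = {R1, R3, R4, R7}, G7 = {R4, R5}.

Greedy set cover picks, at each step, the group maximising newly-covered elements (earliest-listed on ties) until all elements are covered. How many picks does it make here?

Greedy: pick G5 (covers 4 new) → pick G6 (covers 3 new) → pick G3 (covers 1 new). Total picks: 3.

3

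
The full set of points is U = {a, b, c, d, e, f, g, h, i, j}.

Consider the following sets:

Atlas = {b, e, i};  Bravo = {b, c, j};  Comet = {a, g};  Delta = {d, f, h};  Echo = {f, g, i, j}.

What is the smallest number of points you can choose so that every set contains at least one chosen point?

Take T = {b, g, h}. Each listed set contains at least one of these, so T is a hitting set of size 3.
The sets Atlas, Comet, Delta are pairwise disjoint, so any hitting set needs a separate point for each — at least 3. Hence 3 is optimal.

3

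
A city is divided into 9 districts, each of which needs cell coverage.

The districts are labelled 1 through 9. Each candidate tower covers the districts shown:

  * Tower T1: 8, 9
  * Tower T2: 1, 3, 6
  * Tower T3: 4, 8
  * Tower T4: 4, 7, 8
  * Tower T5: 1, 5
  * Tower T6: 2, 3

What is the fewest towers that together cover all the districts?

T1 and T2 and T4 and T5 and T6 together: T1 ∪ T2 ∪ T4 ∪ T5 ∪ T6 = {1, 2, 3, 4, 5, 6, 7, 8, 9} — every district is covered.
No 4 of the 6 towers cover everything (all 15 combinations miss at least one district), so 5 is optimal.

5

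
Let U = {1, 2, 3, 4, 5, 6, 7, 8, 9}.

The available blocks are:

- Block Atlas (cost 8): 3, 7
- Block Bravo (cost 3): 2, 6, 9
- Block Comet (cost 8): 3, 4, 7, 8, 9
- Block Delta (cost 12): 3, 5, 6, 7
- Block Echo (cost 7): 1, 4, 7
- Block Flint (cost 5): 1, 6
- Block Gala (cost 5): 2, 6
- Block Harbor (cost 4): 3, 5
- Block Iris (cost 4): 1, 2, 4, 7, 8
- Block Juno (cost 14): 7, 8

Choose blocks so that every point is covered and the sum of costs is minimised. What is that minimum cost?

Bravo, Harbor, Iris together cover every point (Bravo ∪ Harbor ∪ Iris = {1, 2, 3, 4, 5, 6, 7, 8, 9}); total cost 3 + 4 + 4 = 11.
No covering selection has total cost below 11.

11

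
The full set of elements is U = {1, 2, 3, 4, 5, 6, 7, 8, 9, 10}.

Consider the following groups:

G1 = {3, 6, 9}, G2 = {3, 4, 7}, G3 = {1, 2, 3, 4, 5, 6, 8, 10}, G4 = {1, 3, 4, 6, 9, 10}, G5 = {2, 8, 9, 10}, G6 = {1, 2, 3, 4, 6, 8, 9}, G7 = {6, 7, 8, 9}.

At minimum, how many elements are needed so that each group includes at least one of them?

The 2 elements {4, 9} hit every group.
The groups G2, G5 are pairwise disjoint, so any hitting set needs a separate element for each — at least 2. Hence 2 is optimal.

2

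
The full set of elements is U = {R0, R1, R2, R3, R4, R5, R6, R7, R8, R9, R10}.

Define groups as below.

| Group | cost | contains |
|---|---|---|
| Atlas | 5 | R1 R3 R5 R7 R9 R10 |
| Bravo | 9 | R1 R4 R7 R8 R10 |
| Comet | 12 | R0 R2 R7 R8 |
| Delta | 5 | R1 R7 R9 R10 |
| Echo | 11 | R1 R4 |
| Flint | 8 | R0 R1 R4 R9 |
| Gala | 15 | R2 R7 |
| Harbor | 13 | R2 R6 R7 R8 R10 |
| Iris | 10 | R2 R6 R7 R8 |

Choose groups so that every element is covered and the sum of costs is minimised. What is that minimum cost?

23

Atlas, Flint, Iris together cover every element (Atlas ∪ Flint ∪ Iris = {R0, R1, R2, R3, R4, R5, R6, R7, R8, R9, R10}); total cost 5 + 8 + 10 = 23.
No covering selection has total cost below 23.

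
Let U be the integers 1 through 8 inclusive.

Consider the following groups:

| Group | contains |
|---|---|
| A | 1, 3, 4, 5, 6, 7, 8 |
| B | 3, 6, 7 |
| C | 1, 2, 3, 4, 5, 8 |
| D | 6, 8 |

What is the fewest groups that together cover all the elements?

Take {B, C}. Their union is {1, 2, 3, 4, 5, 6, 7, 8}, which is all 8 elements.
No single group has all 8 elements (the largest, A, has 7), so 2 is optimal.

2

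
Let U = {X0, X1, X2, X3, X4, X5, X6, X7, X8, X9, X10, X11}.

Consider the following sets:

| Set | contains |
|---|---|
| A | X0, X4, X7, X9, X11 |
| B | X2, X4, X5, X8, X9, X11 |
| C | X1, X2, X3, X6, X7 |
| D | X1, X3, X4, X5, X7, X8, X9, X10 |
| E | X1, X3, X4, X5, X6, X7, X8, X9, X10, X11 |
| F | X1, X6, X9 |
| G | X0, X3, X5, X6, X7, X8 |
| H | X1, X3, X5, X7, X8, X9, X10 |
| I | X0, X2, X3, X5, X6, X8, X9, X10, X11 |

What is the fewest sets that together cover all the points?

2

D and I cover everything between them: the union {X0, X1, X2, X3, X4, X5, X6, X7, X8, X9, X10, X11} is all of U.
No single set has all 12 points (the largest, E, has 10), so 2 is optimal.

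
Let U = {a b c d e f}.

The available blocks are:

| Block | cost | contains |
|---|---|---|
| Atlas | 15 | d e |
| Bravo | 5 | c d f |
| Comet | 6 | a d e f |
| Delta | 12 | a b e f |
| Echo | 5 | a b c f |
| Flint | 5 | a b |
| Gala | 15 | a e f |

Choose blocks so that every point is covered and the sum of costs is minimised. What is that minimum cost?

Comet, Echo together cover every point (Comet ∪ Echo = {a, b, c, d, e, f}); total cost 6 + 5 = 11.
No covering selection has total cost below 11.

11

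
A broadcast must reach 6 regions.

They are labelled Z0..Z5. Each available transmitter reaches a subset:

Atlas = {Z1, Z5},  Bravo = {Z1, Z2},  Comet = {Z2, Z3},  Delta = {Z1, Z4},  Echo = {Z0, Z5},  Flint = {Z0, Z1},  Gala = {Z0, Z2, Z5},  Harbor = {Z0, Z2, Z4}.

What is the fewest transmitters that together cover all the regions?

Take {Comet, Delta, Echo}. Their union is {Z0, Z1, Z2, Z3, Z4, Z5}, which is all 6 regions.
Only Comet contains Z3, so Comet is forced; the remaining 4 regions need at least 2 more transmitters (each remaining transmitter adds at most 2) — so at least 3 transmitters are needed, and 3 is optimal.

3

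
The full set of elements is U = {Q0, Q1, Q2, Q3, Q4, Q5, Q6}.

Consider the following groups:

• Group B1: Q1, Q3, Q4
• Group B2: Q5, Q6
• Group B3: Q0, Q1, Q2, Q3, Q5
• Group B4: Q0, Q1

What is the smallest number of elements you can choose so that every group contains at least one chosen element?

2

The 2 elements {Q1, Q6} hit every group.
The groups B2, B4 are pairwise disjoint, so any hitting set needs a separate element for each — at least 2. Hence 2 is optimal.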